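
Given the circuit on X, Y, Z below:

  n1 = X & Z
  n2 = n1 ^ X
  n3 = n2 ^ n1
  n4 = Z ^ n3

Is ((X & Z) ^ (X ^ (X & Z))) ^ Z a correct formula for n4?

n1 = X & Z
n2 = n1 ^ X = (X & Z) ^ X
n3 = n2 ^ n1 = ((X & Z) ^ X) ^ (X & Z)
n4 = Z ^ n3 = Z ^ (((X & Z) ^ X) ^ (X & Z))
At X=0, Y=0, Z=0: circuit gives 0, formula gives 0.
At X=0, Y=0, Z=1: circuit gives 1, formula gives 1.
Agrees on all 8 inputs.

Yes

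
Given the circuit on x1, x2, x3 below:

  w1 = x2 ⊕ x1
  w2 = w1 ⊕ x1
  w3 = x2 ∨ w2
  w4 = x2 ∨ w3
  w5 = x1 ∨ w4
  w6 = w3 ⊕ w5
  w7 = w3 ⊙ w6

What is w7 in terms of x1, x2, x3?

(x2 ∨ ((x2 ⊕ x1) ⊕ x1)) ⊙ ((x2 ∨ ((x2 ⊕ x1) ⊕ x1)) ⊕ (x1 ∨ (x2 ∨ (x2 ∨ ((x2 ⊕ x1) ⊕ x1)))))

w1 = x2 ⊕ x1
w2 = w1 ⊕ x1 = (x2 ⊕ x1) ⊕ x1
w3 = x2 ∨ w2 = x2 ∨ ((x2 ⊕ x1) ⊕ x1)
w4 = x2 ∨ w3 = x2 ∨ (x2 ∨ ((x2 ⊕ x1) ⊕ x1))
w5 = x1 ∨ w4 = x1 ∨ (x2 ∨ (x2 ∨ ((x2 ⊕ x1) ⊕ x1)))
w6 = w3 ⊕ w5 = (x2 ∨ ((x2 ⊕ x1) ⊕ x1)) ⊕ (x1 ∨ (x2 ∨ (x2 ∨ ((x2 ⊕ x1) ⊕ x1))))
w7 = w3 ⊙ w6 = (x2 ∨ ((x2 ⊕ x1) ⊕ x1)) ⊙ ((x2 ∨ ((x2 ⊕ x1) ⊕ x1)) ⊕ (x1 ∨ (x2 ∨ (x2 ∨ ((x2 ⊕ x1) ⊕ x1)))))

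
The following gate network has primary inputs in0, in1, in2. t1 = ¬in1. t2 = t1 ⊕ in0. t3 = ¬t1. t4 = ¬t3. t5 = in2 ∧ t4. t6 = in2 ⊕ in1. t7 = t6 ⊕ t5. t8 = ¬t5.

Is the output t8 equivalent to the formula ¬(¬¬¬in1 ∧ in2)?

t1 = ¬in1
t3 = ¬t1 = ¬¬in1
t4 = ¬t3 = ¬¬¬in1
t5 = in2 ∧ t4 = in2 ∧ ¬¬¬in1
t8 = ¬t5 = ¬(in2 ∧ ¬¬¬in1)
At in0=0, in1=0, in2=1: circuit gives 0, formula gives 0.
At in0=0, in1=0, in2=0: circuit gives 1, formula gives 1.
Agrees on all 8 inputs.

Yes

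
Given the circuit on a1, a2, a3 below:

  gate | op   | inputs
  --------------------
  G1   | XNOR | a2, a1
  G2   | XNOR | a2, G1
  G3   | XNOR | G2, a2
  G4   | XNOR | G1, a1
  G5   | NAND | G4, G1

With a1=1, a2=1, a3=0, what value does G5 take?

G1 = 1 XNOR 1 = 1
G4 = 1 XNOR 1 = 1
G5 = 1 NAND 1 = 0

0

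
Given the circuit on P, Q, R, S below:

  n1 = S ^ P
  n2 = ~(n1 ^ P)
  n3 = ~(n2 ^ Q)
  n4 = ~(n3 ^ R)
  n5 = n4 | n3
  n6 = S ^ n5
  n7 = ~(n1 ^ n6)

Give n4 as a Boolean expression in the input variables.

~((~((~((S ^ P) ^ P)) ^ Q)) ^ R)

n1 = S ^ P
n2 = ~(n1 ^ P) = ~((S ^ P) ^ P)
n3 = ~(n2 ^ Q) = ~((~((S ^ P) ^ P)) ^ Q)
n4 = ~(n3 ^ R) = ~((~((~((S ^ P) ^ P)) ^ Q)) ^ R)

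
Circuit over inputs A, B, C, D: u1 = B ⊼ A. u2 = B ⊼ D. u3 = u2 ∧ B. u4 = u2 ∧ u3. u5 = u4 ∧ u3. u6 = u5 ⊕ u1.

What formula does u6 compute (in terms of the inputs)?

(((B ⊼ D) ∧ ((B ⊼ D) ∧ B)) ∧ ((B ⊼ D) ∧ B)) ⊕ (B ⊼ A)

u1 = B ⊼ A
u2 = B ⊼ D
u3 = u2 ∧ B = (B ⊼ D) ∧ B
u4 = u2 ∧ u3 = (B ⊼ D) ∧ ((B ⊼ D) ∧ B)
u5 = u4 ∧ u3 = ((B ⊼ D) ∧ ((B ⊼ D) ∧ B)) ∧ ((B ⊼ D) ∧ B)
u6 = u5 ⊕ u1 = (((B ⊼ D) ∧ ((B ⊼ D) ∧ B)) ∧ ((B ⊼ D) ∧ B)) ⊕ (B ⊼ A)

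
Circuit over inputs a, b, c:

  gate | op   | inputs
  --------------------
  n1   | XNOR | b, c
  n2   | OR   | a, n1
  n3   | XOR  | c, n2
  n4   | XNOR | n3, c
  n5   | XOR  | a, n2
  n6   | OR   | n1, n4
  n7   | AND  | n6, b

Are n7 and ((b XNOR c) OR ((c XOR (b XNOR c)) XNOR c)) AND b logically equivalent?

No

n1 = b XNOR c
n2 = a OR n1 = a OR (b XNOR c)
n3 = c XOR n2 = c XOR (a OR (b XNOR c))
n4 = n3 XNOR c = (c XOR (a OR (b XNOR c))) XNOR c
n6 = n1 OR n4 = (b XNOR c) OR ((c XOR (a OR (b XNOR c))) XNOR c)
n7 = n6 AND b = ((b XNOR c) OR ((c XOR (a OR (b XNOR c))) XNOR c)) AND b
At a=1, b=1, c=0: circuit gives 0, formula gives 1.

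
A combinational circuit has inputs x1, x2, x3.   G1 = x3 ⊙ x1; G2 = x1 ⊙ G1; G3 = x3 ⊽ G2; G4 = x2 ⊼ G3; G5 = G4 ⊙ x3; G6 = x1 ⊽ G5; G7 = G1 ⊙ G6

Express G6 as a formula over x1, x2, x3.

G1 = x3 ⊙ x1
G2 = x1 ⊙ G1 = x1 ⊙ (x3 ⊙ x1)
G3 = x3 ⊽ G2 = x3 ⊽ (x1 ⊙ (x3 ⊙ x1))
G4 = x2 ⊼ G3 = x2 ⊼ (x3 ⊽ (x1 ⊙ (x3 ⊙ x1)))
G5 = G4 ⊙ x3 = (x2 ⊼ (x3 ⊽ (x1 ⊙ (x3 ⊙ x1)))) ⊙ x3
G6 = x1 ⊽ G5 = x1 ⊽ ((x2 ⊼ (x3 ⊽ (x1 ⊙ (x3 ⊙ x1)))) ⊙ x3)

x1 ⊽ ((x2 ⊼ (x3 ⊽ (x1 ⊙ (x3 ⊙ x1)))) ⊙ x3)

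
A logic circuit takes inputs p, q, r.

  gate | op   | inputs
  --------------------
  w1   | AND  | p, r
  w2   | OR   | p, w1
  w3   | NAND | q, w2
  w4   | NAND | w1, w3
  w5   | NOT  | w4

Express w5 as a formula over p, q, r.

w1 = p AND r
w2 = p OR w1 = p OR (p AND r)
w3 = q NAND w2 = q NAND (p OR (p AND r))
w4 = w1 NAND w3 = (p AND r) NAND (q NAND (p OR (p AND r)))
w5 = NOT w4 = NOT ((p AND r) NAND (q NAND (p OR (p AND r))))

NOT ((p AND r) NAND (q NAND (p OR (p AND r))))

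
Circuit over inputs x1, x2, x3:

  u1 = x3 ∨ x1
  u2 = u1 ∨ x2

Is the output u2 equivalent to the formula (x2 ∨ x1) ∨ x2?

No

u1 = x3 ∨ x1
u2 = u1 ∨ x2 = (x3 ∨ x1) ∨ x2
At x1=0, x2=0, x3=1: circuit gives 1, formula gives 0.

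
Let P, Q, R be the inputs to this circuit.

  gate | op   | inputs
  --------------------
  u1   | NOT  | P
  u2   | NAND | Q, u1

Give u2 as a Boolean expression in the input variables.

u1 = NOT P
u2 = Q NAND u1 = Q NAND NOT P

Q NAND NOT P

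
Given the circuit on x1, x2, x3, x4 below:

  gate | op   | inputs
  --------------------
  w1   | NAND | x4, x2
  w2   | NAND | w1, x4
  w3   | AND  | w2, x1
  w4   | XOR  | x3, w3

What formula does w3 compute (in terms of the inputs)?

((x4 NAND x2) NAND x4) AND x1

w1 = x4 NAND x2
w2 = w1 NAND x4 = (x4 NAND x2) NAND x4
w3 = w2 AND x1 = ((x4 NAND x2) NAND x4) AND x1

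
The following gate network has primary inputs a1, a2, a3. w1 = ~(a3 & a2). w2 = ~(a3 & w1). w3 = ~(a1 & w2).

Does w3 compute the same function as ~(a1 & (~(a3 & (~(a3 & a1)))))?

No

w1 = ~(a3 & a2)
w2 = ~(a3 & w1) = ~(a3 & (~(a3 & a2)))
w3 = ~(a1 & w2) = ~(a1 & (~(a3 & (~(a3 & a2)))))
At a1=1, a2=0, a3=1: circuit gives 1, formula gives 0.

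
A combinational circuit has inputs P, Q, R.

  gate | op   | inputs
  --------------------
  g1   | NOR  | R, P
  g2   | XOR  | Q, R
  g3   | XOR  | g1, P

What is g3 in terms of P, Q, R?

(R NOR P) XOR P

g1 = R NOR P
g3 = g1 XOR P = (R NOR P) XOR P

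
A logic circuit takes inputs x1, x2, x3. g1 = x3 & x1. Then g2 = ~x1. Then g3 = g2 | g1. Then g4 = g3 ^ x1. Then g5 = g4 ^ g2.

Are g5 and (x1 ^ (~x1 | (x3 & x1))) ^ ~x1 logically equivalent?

g1 = x3 & x1
g2 = ~x1
g3 = g2 | g1 = ~x1 | (x3 & x1)
g4 = g3 ^ x1 = (~x1 | (x3 & x1)) ^ x1
g5 = g4 ^ g2 = ((~x1 | (x3 & x1)) ^ x1) ^ ~x1
At x1=0, x2=0, x3=0: circuit gives 0, formula gives 0.
At x1=1, x2=0, x3=0: circuit gives 1, formula gives 1.
Agrees on all 8 inputs.

Yes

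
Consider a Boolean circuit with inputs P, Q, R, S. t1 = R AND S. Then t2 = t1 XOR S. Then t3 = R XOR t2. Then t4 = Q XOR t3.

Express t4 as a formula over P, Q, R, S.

Q XOR (R XOR ((R AND S) XOR S))

t1 = R AND S
t2 = t1 XOR S = (R AND S) XOR S
t3 = R XOR t2 = R XOR ((R AND S) XOR S)
t4 = Q XOR t3 = Q XOR (R XOR ((R AND S) XOR S))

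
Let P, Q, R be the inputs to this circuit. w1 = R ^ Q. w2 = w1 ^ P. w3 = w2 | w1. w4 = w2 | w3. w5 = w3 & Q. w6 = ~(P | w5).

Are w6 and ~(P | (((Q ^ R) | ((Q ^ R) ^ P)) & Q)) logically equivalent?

Yes

w1 = R ^ Q
w2 = w1 ^ P = (R ^ Q) ^ P
w3 = w2 | w1 = ((R ^ Q) ^ P) | (R ^ Q)
w5 = w3 & Q = (((R ^ Q) ^ P) | (R ^ Q)) & Q
w6 = ~(P | w5) = ~(P | ((((R ^ Q) ^ P) | (R ^ Q)) & Q))
At P=0, Q=1, R=0: circuit gives 0, formula gives 0.
At P=0, Q=0, R=0: circuit gives 1, formula gives 1.
Agrees on all 8 inputs.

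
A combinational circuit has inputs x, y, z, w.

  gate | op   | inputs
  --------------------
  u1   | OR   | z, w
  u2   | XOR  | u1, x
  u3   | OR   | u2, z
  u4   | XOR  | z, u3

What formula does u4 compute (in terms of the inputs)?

z XOR (((z OR w) XOR x) OR z)

u1 = z OR w
u2 = u1 XOR x = (z OR w) XOR x
u3 = u2 OR z = ((z OR w) XOR x) OR z
u4 = z XOR u3 = z XOR (((z OR w) XOR x) OR z)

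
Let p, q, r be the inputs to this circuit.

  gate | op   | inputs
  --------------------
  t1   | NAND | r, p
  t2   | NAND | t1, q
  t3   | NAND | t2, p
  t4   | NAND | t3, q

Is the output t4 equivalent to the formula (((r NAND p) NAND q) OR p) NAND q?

t1 = r NAND p
t2 = t1 NAND q = (r NAND p) NAND q
t3 = t2 NAND p = ((r NAND p) NAND q) NAND p
t4 = t3 NAND q = (((r NAND p) NAND q) NAND p) NAND q
At p=0, q=1, r=0: circuit gives 0, formula gives 1.

No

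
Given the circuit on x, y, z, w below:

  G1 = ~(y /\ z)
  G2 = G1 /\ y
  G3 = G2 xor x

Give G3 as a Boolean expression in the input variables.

G1 = ~(y /\ z)
G2 = G1 /\ y = (~(y /\ z)) /\ y
G3 = G2 xor x = ((~(y /\ z)) /\ y) xor x

((~(y /\ z)) /\ y) xor x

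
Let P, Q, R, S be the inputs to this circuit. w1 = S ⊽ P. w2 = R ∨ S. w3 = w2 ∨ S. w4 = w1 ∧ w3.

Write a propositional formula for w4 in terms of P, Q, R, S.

w1 = S ⊽ P
w2 = R ∨ S
w3 = w2 ∨ S = (R ∨ S) ∨ S
w4 = w1 ∧ w3 = (S ⊽ P) ∧ ((R ∨ S) ∨ S)

(S ⊽ P) ∧ ((R ∨ S) ∨ S)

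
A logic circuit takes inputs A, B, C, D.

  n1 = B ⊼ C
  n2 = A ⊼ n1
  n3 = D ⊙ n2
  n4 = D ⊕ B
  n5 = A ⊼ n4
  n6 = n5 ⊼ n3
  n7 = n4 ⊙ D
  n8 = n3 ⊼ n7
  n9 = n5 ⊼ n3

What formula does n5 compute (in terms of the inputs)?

n4 = D ⊕ B
n5 = A ⊼ n4 = A ⊼ (D ⊕ B)

A ⊼ (D ⊕ B)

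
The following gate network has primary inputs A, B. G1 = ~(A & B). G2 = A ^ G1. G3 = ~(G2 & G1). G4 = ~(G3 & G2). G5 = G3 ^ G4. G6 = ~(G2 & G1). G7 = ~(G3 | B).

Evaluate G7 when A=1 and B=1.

0

G1 = ~(1 & 1) = 0
G2 = 1 ^ 0 = 1
G3 = ~(1 & 0) = 1
G7 = ~(1 | 1) = 0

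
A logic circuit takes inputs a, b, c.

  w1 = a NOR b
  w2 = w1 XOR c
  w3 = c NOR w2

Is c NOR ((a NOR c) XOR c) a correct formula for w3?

No

w1 = a NOR b
w2 = w1 XOR c = (a NOR b) XOR c
w3 = c NOR w2 = c NOR ((a NOR b) XOR c)
At a=0, b=1, c=0: circuit gives 1, formula gives 0.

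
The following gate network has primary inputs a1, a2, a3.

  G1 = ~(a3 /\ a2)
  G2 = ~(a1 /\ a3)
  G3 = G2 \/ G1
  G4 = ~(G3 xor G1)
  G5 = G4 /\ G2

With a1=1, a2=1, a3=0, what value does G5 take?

G1 = ~(0 /\ 1) = 1
G2 = ~(1 /\ 0) = 1
G3 = 1 \/ 1 = 1
G4 = ~(1 xor 1) = 1
G5 = 1 /\ 1 = 1

1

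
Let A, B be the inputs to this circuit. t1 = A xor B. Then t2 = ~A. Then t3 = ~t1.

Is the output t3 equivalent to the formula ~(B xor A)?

Yes

t1 = A xor B
t3 = ~t1 = ~(A xor B)
At A=0, B=1: circuit gives 0, formula gives 0.
At A=0, B=0: circuit gives 1, formula gives 1.
Agrees on all 4 inputs.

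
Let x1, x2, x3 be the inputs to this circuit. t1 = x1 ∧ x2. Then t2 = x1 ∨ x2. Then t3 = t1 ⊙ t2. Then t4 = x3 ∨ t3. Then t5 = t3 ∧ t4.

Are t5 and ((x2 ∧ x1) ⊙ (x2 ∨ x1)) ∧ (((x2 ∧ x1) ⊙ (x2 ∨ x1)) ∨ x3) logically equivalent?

t1 = x1 ∧ x2
t2 = x1 ∨ x2
t3 = t1 ⊙ t2 = (x1 ∧ x2) ⊙ (x1 ∨ x2)
t4 = x3 ∨ t3 = x3 ∨ ((x1 ∧ x2) ⊙ (x1 ∨ x2))
t5 = t3 ∧ t4 = ((x1 ∧ x2) ⊙ (x1 ∨ x2)) ∧ (x3 ∨ ((x1 ∧ x2) ⊙ (x1 ∨ x2)))
At x1=0, x2=1, x3=0: circuit gives 0, formula gives 0.
At x1=0, x2=0, x3=0: circuit gives 1, formula gives 1.
Agrees on all 8 inputs.

Yes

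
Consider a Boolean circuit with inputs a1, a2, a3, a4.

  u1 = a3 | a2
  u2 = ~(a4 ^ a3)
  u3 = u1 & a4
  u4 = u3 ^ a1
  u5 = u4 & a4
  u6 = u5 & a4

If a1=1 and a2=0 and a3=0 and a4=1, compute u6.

u1 = 0 | 0 = 0
u3 = 0 & 1 = 0
u4 = 0 ^ 1 = 1
u5 = 1 & 1 = 1
u6 = 1 & 1 = 1

1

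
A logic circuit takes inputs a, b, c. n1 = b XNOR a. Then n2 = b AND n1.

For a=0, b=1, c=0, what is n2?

0

n1 = 1 XNOR 0 = 0
n2 = 1 AND 0 = 0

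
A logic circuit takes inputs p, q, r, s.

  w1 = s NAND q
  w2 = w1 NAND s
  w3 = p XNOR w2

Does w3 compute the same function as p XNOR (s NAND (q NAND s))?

Yes

w1 = s NAND q
w2 = w1 NAND s = (s NAND q) NAND s
w3 = p XNOR w2 = p XNOR ((s NAND q) NAND s)
At p=0, q=0, r=0, s=0: circuit gives 0, formula gives 0.
At p=0, q=0, r=0, s=1: circuit gives 1, formula gives 1.
Agrees on all 16 inputs.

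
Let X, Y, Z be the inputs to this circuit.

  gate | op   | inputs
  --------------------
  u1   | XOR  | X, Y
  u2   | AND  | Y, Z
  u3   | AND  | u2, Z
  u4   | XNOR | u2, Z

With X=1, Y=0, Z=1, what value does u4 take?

u2 = 0 AND 1 = 0
u4 = 0 XNOR 1 = 0

0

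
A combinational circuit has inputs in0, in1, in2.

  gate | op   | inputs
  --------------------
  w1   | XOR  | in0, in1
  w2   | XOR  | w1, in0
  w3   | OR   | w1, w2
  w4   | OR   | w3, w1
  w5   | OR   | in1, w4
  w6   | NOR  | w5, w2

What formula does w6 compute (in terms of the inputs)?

(in1 OR (((in0 XOR in1) OR ((in0 XOR in1) XOR in0)) OR (in0 XOR in1))) NOR ((in0 XOR in1) XOR in0)

w1 = in0 XOR in1
w2 = w1 XOR in0 = (in0 XOR in1) XOR in0
w3 = w1 OR w2 = (in0 XOR in1) OR ((in0 XOR in1) XOR in0)
w4 = w3 OR w1 = ((in0 XOR in1) OR ((in0 XOR in1) XOR in0)) OR (in0 XOR in1)
w5 = in1 OR w4 = in1 OR (((in0 XOR in1) OR ((in0 XOR in1) XOR in0)) OR (in0 XOR in1))
w6 = w5 NOR w2 = (in1 OR (((in0 XOR in1) OR ((in0 XOR in1) XOR in0)) OR (in0 XOR in1))) NOR ((in0 XOR in1) XOR in0)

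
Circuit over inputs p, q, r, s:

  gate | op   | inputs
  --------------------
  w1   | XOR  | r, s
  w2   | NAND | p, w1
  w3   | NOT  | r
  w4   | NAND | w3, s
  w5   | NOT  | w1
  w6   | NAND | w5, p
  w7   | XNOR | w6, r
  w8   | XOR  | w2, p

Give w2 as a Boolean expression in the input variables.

w1 = r XOR s
w2 = p NAND w1 = p NAND (r XOR s)

p NAND (r XOR s)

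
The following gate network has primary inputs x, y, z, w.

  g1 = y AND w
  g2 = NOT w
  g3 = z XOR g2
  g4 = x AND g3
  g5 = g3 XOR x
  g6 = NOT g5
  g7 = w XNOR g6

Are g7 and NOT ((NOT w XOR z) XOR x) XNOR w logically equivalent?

g2 = NOT w
g3 = z XOR g2 = z XOR NOT w
g5 = g3 XOR x = (z XOR NOT w) XOR x
g6 = NOT g5 = NOT ((z XOR NOT w) XOR x)
g7 = w XNOR g6 = w XNOR NOT ((z XOR NOT w) XOR x)
At x=0, y=0, z=1, w=0: circuit gives 0, formula gives 0.
At x=0, y=0, z=0, w=0: circuit gives 1, formula gives 1.
Agrees on all 16 inputs.

Yes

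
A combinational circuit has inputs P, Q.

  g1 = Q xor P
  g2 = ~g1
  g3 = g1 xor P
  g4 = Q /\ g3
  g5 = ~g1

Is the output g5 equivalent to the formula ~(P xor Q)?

Yes

g1 = Q xor P
g5 = ~g1 = ~(Q xor P)
At P=0, Q=1: circuit gives 0, formula gives 0.
At P=0, Q=0: circuit gives 1, formula gives 1.
Agrees on all 4 inputs.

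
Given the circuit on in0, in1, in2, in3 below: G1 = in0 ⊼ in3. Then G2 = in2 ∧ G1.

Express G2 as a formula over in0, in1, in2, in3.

G1 = in0 ⊼ in3
G2 = in2 ∧ G1 = in2 ∧ (in0 ⊼ in3)

in2 ∧ (in0 ⊼ in3)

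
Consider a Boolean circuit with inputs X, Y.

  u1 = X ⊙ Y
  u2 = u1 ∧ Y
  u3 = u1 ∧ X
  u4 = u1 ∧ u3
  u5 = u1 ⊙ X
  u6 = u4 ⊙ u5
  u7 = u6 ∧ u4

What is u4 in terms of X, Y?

u1 = X ⊙ Y
u3 = u1 ∧ X = (X ⊙ Y) ∧ X
u4 = u1 ∧ u3 = (X ⊙ Y) ∧ ((X ⊙ Y) ∧ X)

(X ⊙ Y) ∧ ((X ⊙ Y) ∧ X)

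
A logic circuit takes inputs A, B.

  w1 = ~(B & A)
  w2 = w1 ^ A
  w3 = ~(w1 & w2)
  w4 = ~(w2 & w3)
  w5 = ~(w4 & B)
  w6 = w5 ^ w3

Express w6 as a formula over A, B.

w1 = ~(B & A)
w2 = w1 ^ A = (~(B & A)) ^ A
w3 = ~(w1 & w2) = ~((~(B & A)) & ((~(B & A)) ^ A))
w4 = ~(w2 & w3) = ~(((~(B & A)) ^ A) & (~((~(B & A)) & ((~(B & A)) ^ A))))
w5 = ~(w4 & B) = ~((~(((~(B & A)) ^ A) & (~((~(B & A)) & ((~(B & A)) ^ A))))) & B)
w6 = w5 ^ w3 = (~((~(((~(B & A)) ^ A) & (~((~(B & A)) & ((~(B & A)) ^ A))))) & B)) ^ (~((~(B & A)) & ((~(B & A)) ^ A)))

(~((~(((~(B & A)) ^ A) & (~((~(B & A)) & ((~(B & A)) ^ A))))) & B)) ^ (~((~(B & A)) & ((~(B & A)) ^ A)))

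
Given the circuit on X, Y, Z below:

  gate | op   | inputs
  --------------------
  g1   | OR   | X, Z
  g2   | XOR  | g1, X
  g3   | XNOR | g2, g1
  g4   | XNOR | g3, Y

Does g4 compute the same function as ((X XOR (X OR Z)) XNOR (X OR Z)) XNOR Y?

Yes

g1 = X OR Z
g2 = g1 XOR X = (X OR Z) XOR X
g3 = g2 XNOR g1 = ((X OR Z) XOR X) XNOR (X OR Z)
g4 = g3 XNOR Y = (((X OR Z) XOR X) XNOR (X OR Z)) XNOR Y
At X=0, Y=0, Z=0: circuit gives 0, formula gives 0.
At X=0, Y=1, Z=0: circuit gives 1, formula gives 1.
Agrees on all 8 inputs.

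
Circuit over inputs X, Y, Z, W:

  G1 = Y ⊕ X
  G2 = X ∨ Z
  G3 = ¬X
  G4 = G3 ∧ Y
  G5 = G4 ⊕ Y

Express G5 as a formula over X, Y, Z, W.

(¬X ∧ Y) ⊕ Y

G3 = ¬X
G4 = G3 ∧ Y = ¬X ∧ Y
G5 = G4 ⊕ Y = (¬X ∧ Y) ⊕ Y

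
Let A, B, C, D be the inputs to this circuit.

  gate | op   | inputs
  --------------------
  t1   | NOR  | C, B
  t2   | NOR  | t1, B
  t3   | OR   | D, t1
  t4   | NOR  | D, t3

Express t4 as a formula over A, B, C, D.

D NOR (D OR (C NOR B))

t1 = C NOR B
t3 = D OR t1 = D OR (C NOR B)
t4 = D NOR t3 = D NOR (D OR (C NOR B))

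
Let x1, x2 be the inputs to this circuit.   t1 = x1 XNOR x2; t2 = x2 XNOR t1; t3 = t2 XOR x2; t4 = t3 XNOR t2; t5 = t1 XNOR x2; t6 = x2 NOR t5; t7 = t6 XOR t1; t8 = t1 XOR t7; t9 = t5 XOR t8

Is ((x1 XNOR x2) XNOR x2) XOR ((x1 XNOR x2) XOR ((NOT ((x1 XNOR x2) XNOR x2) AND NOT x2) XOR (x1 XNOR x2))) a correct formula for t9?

t1 = x1 XNOR x2
t5 = t1 XNOR x2 = (x1 XNOR x2) XNOR x2
t6 = x2 NOR t5 = x2 NOR ((x1 XNOR x2) XNOR x2)
t7 = t6 XOR t1 = (x2 NOR ((x1 XNOR x2) XNOR x2)) XOR (x1 XNOR x2)
t8 = t1 XOR t7 = (x1 XNOR x2) XOR ((x2 NOR ((x1 XNOR x2) XNOR x2)) XOR (x1 XNOR x2))
t9 = t5 XOR t8 = ((x1 XNOR x2) XNOR x2) XOR ((x1 XNOR x2) XOR ((x2 NOR ((x1 XNOR x2) XNOR x2)) XOR (x1 XNOR x2)))
At x1=0, x2=1: circuit gives 0, formula gives 0.
At x1=0, x2=0: circuit gives 1, formula gives 1.
Agrees on all 4 inputs.

Yes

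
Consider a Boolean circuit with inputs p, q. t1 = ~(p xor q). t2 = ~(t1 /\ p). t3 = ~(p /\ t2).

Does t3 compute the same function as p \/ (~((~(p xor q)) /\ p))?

t1 = ~(p xor q)
t2 = ~(t1 /\ p) = ~((~(p xor q)) /\ p)
t3 = ~(p /\ t2) = ~(p /\ (~((~(p xor q)) /\ p)))
At p=1, q=0: circuit gives 0, formula gives 1.

No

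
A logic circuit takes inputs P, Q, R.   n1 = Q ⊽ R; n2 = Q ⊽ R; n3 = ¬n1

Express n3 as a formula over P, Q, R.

¬(Q ⊽ R)

n1 = Q ⊽ R
n3 = ¬n1 = ¬(Q ⊽ R)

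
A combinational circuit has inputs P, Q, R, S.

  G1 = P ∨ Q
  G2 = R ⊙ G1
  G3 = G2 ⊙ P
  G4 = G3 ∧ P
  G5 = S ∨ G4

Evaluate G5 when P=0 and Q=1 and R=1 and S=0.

G1 = 0 ∨ 1 = 1
G2 = 1 ⊙ 1 = 1
G3 = 1 ⊙ 0 = 0
G4 = 0 ∧ 0 = 0
G5 = 0 ∨ 0 = 0

0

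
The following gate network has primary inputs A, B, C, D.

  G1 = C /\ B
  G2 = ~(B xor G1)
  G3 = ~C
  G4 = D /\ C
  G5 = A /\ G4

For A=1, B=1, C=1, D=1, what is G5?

G4 = 1 /\ 1 = 1
G5 = 1 /\ 1 = 1

1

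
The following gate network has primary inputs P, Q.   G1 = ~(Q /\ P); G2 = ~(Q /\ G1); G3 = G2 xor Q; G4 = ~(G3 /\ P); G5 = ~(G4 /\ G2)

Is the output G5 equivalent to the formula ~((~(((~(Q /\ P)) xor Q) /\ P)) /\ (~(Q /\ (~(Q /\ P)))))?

No

G1 = ~(Q /\ P)
G2 = ~(Q /\ G1) = ~(Q /\ (~(Q /\ P)))
G3 = G2 xor Q = (~(Q /\ (~(Q /\ P)))) xor Q
G4 = ~(G3 /\ P) = ~(((~(Q /\ (~(Q /\ P)))) xor Q) /\ P)
G5 = ~(G4 /\ G2) = ~((~(((~(Q /\ (~(Q /\ P)))) xor Q) /\ P)) /\ (~(Q /\ (~(Q /\ P)))))
At P=1, Q=1: circuit gives 0, formula gives 1.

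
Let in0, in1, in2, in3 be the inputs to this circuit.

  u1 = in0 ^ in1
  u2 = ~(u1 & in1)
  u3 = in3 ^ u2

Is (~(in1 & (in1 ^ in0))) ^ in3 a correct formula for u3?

u1 = in0 ^ in1
u2 = ~(u1 & in1) = ~((in0 ^ in1) & in1)
u3 = in3 ^ u2 = in3 ^ (~((in0 ^ in1) & in1))
At in0=0, in1=0, in2=0, in3=1: circuit gives 0, formula gives 0.
At in0=0, in1=0, in2=0, in3=0: circuit gives 1, formula gives 1.
Agrees on all 16 inputs.

Yes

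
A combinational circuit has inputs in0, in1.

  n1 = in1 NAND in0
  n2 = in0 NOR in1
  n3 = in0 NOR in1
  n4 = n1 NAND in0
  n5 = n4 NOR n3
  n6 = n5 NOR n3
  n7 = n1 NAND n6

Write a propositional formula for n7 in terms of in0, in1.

n1 = in1 NAND in0
n3 = in0 NOR in1
n4 = n1 NAND in0 = (in1 NAND in0) NAND in0
n5 = n4 NOR n3 = ((in1 NAND in0) NAND in0) NOR (in0 NOR in1)
n6 = n5 NOR n3 = (((in1 NAND in0) NAND in0) NOR (in0 NOR in1)) NOR (in0 NOR in1)
n7 = n1 NAND n6 = (in1 NAND in0) NAND ((((in1 NAND in0) NAND in0) NOR (in0 NOR in1)) NOR (in0 NOR in1))

(in1 NAND in0) NAND ((((in1 NAND in0) NAND in0) NOR (in0 NOR in1)) NOR (in0 NOR in1))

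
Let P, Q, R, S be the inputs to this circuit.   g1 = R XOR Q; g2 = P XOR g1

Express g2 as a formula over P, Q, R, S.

P XOR (R XOR Q)

g1 = R XOR Q
g2 = P XOR g1 = P XOR (R XOR Q)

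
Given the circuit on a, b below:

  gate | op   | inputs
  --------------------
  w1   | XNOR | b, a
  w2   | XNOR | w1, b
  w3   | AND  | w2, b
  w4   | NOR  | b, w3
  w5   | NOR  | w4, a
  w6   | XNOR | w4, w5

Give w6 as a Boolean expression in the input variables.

w1 = b XNOR a
w2 = w1 XNOR b = (b XNOR a) XNOR b
w3 = w2 AND b = ((b XNOR a) XNOR b) AND b
w4 = b NOR w3 = b NOR (((b XNOR a) XNOR b) AND b)
w5 = w4 NOR a = (b NOR (((b XNOR a) XNOR b) AND b)) NOR a
w6 = w4 XNOR w5 = (b NOR (((b XNOR a) XNOR b) AND b)) XNOR ((b NOR (((b XNOR a) XNOR b) AND b)) NOR a)

(b NOR (((b XNOR a) XNOR b) AND b)) XNOR ((b NOR (((b XNOR a) XNOR b) AND b)) NOR a)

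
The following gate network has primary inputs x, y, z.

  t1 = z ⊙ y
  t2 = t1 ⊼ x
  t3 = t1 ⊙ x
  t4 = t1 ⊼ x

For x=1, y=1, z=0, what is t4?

t1 = 0 ⊙ 1 = 0
t4 = 0 ⊼ 1 = 1

1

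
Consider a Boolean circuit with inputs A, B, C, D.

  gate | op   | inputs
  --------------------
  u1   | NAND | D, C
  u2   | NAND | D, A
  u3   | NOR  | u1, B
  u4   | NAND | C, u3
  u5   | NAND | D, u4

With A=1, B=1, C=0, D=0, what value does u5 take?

u1 = 0 NAND 0 = 1
u3 = 1 NOR 1 = 0
u4 = 0 NAND 0 = 1
u5 = 0 NAND 1 = 1

1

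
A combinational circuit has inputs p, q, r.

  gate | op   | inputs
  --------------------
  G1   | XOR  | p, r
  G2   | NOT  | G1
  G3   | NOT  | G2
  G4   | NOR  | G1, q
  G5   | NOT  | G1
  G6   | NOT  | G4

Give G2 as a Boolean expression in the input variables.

NOT (p XOR r)

G1 = p XOR r
G2 = NOT G1 = NOT (p XOR r)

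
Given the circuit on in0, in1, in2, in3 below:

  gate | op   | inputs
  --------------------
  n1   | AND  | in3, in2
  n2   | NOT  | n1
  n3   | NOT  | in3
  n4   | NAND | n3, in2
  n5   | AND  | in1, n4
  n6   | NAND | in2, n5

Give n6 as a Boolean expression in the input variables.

in2 NAND (in1 AND (NOT in3 NAND in2))

n3 = NOT in3
n4 = n3 NAND in2 = NOT in3 NAND in2
n5 = in1 AND n4 = in1 AND (NOT in3 NAND in2)
n6 = in2 NAND n5 = in2 NAND (in1 AND (NOT in3 NAND in2))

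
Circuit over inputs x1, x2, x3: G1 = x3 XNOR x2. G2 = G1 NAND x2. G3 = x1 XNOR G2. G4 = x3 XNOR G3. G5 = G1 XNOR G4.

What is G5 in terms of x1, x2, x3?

(x3 XNOR x2) XNOR (x3 XNOR (x1 XNOR ((x3 XNOR x2) NAND x2)))

G1 = x3 XNOR x2
G2 = G1 NAND x2 = (x3 XNOR x2) NAND x2
G3 = x1 XNOR G2 = x1 XNOR ((x3 XNOR x2) NAND x2)
G4 = x3 XNOR G3 = x3 XNOR (x1 XNOR ((x3 XNOR x2) NAND x2))
G5 = G1 XNOR G4 = (x3 XNOR x2) XNOR (x3 XNOR (x1 XNOR ((x3 XNOR x2) NAND x2)))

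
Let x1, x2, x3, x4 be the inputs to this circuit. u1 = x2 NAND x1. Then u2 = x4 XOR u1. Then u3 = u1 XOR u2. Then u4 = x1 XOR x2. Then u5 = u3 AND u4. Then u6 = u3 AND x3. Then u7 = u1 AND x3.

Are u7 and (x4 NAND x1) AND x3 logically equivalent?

No

u1 = x2 NAND x1
u7 = u1 AND x3 = (x2 NAND x1) AND x3
At x1=1, x2=0, x3=1, x4=1: circuit gives 1, formula gives 0.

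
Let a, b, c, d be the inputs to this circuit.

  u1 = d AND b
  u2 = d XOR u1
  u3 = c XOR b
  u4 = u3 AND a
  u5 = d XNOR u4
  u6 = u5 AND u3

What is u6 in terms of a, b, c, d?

(d XNOR ((c XOR b) AND a)) AND (c XOR b)

u3 = c XOR b
u4 = u3 AND a = (c XOR b) AND a
u5 = d XNOR u4 = d XNOR ((c XOR b) AND a)
u6 = u5 AND u3 = (d XNOR ((c XOR b) AND a)) AND (c XOR b)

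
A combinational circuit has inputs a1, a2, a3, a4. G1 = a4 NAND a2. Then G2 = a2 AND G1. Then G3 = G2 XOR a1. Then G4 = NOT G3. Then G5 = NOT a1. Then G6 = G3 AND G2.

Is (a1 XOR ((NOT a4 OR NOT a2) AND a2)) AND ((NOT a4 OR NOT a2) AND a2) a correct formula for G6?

Yes

G1 = a4 NAND a2
G2 = a2 AND G1 = a2 AND (a4 NAND a2)
G3 = G2 XOR a1 = (a2 AND (a4 NAND a2)) XOR a1
G6 = G3 AND G2 = ((a2 AND (a4 NAND a2)) XOR a1) AND (a2 AND (a4 NAND a2))
At a1=0, a2=0, a3=0, a4=0: circuit gives 0, formula gives 0.
At a1=0, a2=1, a3=0, a4=0: circuit gives 1, formula gives 1.
Agrees on all 16 inputs.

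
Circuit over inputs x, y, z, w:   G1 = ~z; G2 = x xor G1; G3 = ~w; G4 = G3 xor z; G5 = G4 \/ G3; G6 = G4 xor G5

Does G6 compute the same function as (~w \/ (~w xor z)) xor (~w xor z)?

G3 = ~w
G4 = G3 xor z = ~w xor z
G5 = G4 \/ G3 = (~w xor z) \/ ~w
G6 = G4 xor G5 = (~w xor z) xor ((~w xor z) \/ ~w)
At x=0, y=0, z=0, w=0: circuit gives 0, formula gives 0.
At x=0, y=0, z=1, w=0: circuit gives 1, formula gives 1.
Agrees on all 16 inputs.

Yes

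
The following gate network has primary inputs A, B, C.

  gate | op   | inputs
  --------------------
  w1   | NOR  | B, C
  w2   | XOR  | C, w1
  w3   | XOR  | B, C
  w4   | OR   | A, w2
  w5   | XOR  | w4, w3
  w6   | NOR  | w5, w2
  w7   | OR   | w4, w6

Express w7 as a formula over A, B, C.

w1 = B NOR C
w2 = C XOR w1 = C XOR (B NOR C)
w3 = B XOR C
w4 = A OR w2 = A OR (C XOR (B NOR C))
w5 = w4 XOR w3 = (A OR (C XOR (B NOR C))) XOR (B XOR C)
w6 = w5 NOR w2 = ((A OR (C XOR (B NOR C))) XOR (B XOR C)) NOR (C XOR (B NOR C))
w7 = w4 OR w6 = (A OR (C XOR (B NOR C))) OR (((A OR (C XOR (B NOR C))) XOR (B XOR C)) NOR (C XOR (B NOR C)))

(A OR (C XOR (B NOR C))) OR (((A OR (C XOR (B NOR C))) XOR (B XOR C)) NOR (C XOR (B NOR C)))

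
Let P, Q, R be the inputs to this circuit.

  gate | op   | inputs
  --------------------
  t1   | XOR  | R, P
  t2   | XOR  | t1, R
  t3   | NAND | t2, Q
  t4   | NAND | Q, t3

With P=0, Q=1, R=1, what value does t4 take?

0

t1 = 1 XOR 0 = 1
t2 = 1 XOR 1 = 0
t3 = 0 NAND 1 = 1
t4 = 1 NAND 1 = 0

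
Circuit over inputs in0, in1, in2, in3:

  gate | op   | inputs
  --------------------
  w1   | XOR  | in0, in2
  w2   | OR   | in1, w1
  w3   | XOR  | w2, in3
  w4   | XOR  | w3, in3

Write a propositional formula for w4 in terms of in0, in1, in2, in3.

w1 = in0 XOR in2
w2 = in1 OR w1 = in1 OR (in0 XOR in2)
w3 = w2 XOR in3 = (in1 OR (in0 XOR in2)) XOR in3
w4 = w3 XOR in3 = ((in1 OR (in0 XOR in2)) XOR in3) XOR in3

((in1 OR (in0 XOR in2)) XOR in3) XOR in3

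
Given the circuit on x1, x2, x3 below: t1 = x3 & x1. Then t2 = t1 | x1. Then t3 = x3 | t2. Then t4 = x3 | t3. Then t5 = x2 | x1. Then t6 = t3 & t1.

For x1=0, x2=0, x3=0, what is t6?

0

t1 = 0 & 0 = 0
t2 = 0 | 0 = 0
t3 = 0 | 0 = 0
t6 = 0 & 0 = 0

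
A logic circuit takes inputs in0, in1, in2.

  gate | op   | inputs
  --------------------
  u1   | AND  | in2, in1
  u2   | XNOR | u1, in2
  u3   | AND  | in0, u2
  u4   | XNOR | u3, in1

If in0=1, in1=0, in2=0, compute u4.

u1 = 0 AND 0 = 0
u2 = 0 XNOR 0 = 1
u3 = 1 AND 1 = 1
u4 = 1 XNOR 0 = 0

0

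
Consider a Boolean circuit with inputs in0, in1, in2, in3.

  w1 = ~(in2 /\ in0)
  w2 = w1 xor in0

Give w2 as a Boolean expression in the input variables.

(~(in2 /\ in0)) xor in0

w1 = ~(in2 /\ in0)
w2 = w1 xor in0 = (~(in2 /\ in0)) xor in0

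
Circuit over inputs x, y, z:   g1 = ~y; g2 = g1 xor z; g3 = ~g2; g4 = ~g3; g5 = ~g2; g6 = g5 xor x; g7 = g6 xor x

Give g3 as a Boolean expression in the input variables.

g1 = ~y
g2 = g1 xor z = ~y xor z
g3 = ~g2 = ~(~y xor z)

~(~y xor z)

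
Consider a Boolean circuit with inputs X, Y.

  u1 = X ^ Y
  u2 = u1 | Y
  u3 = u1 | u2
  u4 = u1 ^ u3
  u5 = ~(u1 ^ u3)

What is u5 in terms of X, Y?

~((X ^ Y) ^ ((X ^ Y) | ((X ^ Y) | Y)))

u1 = X ^ Y
u2 = u1 | Y = (X ^ Y) | Y
u3 = u1 | u2 = (X ^ Y) | ((X ^ Y) | Y)
u5 = ~(u1 ^ u3) = ~((X ^ Y) ^ ((X ^ Y) | ((X ^ Y) | Y)))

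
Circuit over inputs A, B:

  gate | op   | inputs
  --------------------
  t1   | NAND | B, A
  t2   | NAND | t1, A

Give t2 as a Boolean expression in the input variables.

t1 = B NAND A
t2 = t1 NAND A = (B NAND A) NAND A

(B NAND A) NAND A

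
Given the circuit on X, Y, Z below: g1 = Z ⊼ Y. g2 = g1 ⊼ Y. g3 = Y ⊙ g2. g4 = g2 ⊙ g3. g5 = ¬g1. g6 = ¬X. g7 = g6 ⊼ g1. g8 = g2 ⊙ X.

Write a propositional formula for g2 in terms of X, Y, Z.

g1 = Z ⊼ Y
g2 = g1 ⊼ Y = (Z ⊼ Y) ⊼ Y

(Z ⊼ Y) ⊼ Y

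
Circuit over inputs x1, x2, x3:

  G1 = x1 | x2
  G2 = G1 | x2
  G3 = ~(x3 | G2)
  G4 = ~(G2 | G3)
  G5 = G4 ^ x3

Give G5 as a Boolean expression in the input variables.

G1 = x1 | x2
G2 = G1 | x2 = (x1 | x2) | x2
G3 = ~(x3 | G2) = ~(x3 | ((x1 | x2) | x2))
G4 = ~(G2 | G3) = ~(((x1 | x2) | x2) | (~(x3 | ((x1 | x2) | x2))))
G5 = G4 ^ x3 = (~(((x1 | x2) | x2) | (~(x3 | ((x1 | x2) | x2))))) ^ x3

(~(((x1 | x2) | x2) | (~(x3 | ((x1 | x2) | x2))))) ^ x3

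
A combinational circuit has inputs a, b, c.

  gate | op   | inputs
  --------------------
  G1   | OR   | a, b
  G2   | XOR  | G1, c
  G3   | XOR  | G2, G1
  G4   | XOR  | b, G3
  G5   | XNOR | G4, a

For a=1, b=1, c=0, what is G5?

1

G1 = 1 OR 1 = 1
G2 = 1 XOR 0 = 1
G3 = 1 XOR 1 = 0
G4 = 1 XOR 0 = 1
G5 = 1 XNOR 1 = 1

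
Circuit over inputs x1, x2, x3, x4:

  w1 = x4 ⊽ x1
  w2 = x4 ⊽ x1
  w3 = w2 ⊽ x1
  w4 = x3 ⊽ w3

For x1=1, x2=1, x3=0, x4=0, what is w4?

w2 = 0 ⊽ 1 = 0
w3 = 0 ⊽ 1 = 0
w4 = 0 ⊽ 0 = 1

1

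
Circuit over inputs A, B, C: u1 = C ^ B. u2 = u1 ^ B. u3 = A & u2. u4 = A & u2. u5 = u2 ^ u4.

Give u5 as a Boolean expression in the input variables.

((C ^ B) ^ B) ^ (A & ((C ^ B) ^ B))

u1 = C ^ B
u2 = u1 ^ B = (C ^ B) ^ B
u4 = A & u2 = A & ((C ^ B) ^ B)
u5 = u2 ^ u4 = ((C ^ B) ^ B) ^ (A & ((C ^ B) ^ B))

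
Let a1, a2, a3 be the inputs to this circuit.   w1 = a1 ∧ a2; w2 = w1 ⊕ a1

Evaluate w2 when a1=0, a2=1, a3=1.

w1 = 0 ∧ 1 = 0
w2 = 0 ⊕ 0 = 0

0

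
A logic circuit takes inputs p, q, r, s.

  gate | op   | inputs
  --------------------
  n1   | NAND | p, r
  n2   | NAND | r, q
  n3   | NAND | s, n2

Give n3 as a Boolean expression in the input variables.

s NAND (r NAND q)

n2 = r NAND q
n3 = s NAND n2 = s NAND (r NAND q)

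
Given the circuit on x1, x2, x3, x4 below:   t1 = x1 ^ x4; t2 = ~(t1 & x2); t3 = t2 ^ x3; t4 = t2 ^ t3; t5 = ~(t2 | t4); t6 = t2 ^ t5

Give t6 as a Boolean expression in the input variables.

t1 = x1 ^ x4
t2 = ~(t1 & x2) = ~((x1 ^ x4) & x2)
t3 = t2 ^ x3 = (~((x1 ^ x4) & x2)) ^ x3
t4 = t2 ^ t3 = (~((x1 ^ x4) & x2)) ^ ((~((x1 ^ x4) & x2)) ^ x3)
t5 = ~(t2 | t4) = ~((~((x1 ^ x4) & x2)) | ((~((x1 ^ x4) & x2)) ^ ((~((x1 ^ x4) & x2)) ^ x3)))
t6 = t2 ^ t5 = (~((x1 ^ x4) & x2)) ^ (~((~((x1 ^ x4) & x2)) | ((~((x1 ^ x4) & x2)) ^ ((~((x1 ^ x4) & x2)) ^ x3))))

(~((x1 ^ x4) & x2)) ^ (~((~((x1 ^ x4) & x2)) | ((~((x1 ^ x4) & x2)) ^ ((~((x1 ^ x4) & x2)) ^ x3))))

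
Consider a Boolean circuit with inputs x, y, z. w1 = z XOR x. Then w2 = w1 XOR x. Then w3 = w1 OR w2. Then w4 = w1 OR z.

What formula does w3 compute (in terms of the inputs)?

(z XOR x) OR ((z XOR x) XOR x)

w1 = z XOR x
w2 = w1 XOR x = (z XOR x) XOR x
w3 = w1 OR w2 = (z XOR x) OR ((z XOR x) XOR x)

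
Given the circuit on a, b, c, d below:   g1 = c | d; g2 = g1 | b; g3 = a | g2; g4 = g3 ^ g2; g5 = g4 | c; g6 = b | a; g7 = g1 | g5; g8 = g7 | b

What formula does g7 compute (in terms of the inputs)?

(c | d) | (((a | ((c | d) | b)) ^ ((c | d) | b)) | c)

g1 = c | d
g2 = g1 | b = (c | d) | b
g3 = a | g2 = a | ((c | d) | b)
g4 = g3 ^ g2 = (a | ((c | d) | b)) ^ ((c | d) | b)
g5 = g4 | c = ((a | ((c | d) | b)) ^ ((c | d) | b)) | c
g7 = g1 | g5 = (c | d) | (((a | ((c | d) | b)) ^ ((c | d) | b)) | c)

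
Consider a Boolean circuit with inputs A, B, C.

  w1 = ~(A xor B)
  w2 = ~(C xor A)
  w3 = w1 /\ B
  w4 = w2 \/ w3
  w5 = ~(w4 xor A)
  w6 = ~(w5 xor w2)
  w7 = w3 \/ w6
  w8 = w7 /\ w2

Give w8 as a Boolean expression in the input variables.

(((~(A xor B)) /\ B) \/ (~((~(((~(C xor A)) \/ ((~(A xor B)) /\ B)) xor A)) xor (~(C xor A))))) /\ (~(C xor A))

w1 = ~(A xor B)
w2 = ~(C xor A)
w3 = w1 /\ B = (~(A xor B)) /\ B
w4 = w2 \/ w3 = (~(C xor A)) \/ ((~(A xor B)) /\ B)
w5 = ~(w4 xor A) = ~(((~(C xor A)) \/ ((~(A xor B)) /\ B)) xor A)
w6 = ~(w5 xor w2) = ~((~(((~(C xor A)) \/ ((~(A xor B)) /\ B)) xor A)) xor (~(C xor A)))
w7 = w3 \/ w6 = ((~(A xor B)) /\ B) \/ (~((~(((~(C xor A)) \/ ((~(A xor B)) /\ B)) xor A)) xor (~(C xor A))))
w8 = w7 /\ w2 = (((~(A xor B)) /\ B) \/ (~((~(((~(C xor A)) \/ ((~(A xor B)) /\ B)) xor A)) xor (~(C xor A))))) /\ (~(C xor A))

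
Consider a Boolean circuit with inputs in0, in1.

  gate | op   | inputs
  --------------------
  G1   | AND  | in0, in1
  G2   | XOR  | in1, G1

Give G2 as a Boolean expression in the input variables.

in1 XOR (in0 AND in1)

G1 = in0 AND in1
G2 = in1 XOR G1 = in1 XOR (in0 AND in1)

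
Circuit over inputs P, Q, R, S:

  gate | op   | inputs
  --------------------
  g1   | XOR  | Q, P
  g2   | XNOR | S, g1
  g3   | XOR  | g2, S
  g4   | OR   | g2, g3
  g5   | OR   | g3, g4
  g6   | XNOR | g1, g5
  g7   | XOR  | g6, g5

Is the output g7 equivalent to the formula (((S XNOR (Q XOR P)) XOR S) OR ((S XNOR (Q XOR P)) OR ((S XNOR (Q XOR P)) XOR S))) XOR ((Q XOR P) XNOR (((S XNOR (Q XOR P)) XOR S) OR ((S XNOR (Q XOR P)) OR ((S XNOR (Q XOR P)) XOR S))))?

Yes

g1 = Q XOR P
g2 = S XNOR g1 = S XNOR (Q XOR P)
g3 = g2 XOR S = (S XNOR (Q XOR P)) XOR S
g4 = g2 OR g3 = (S XNOR (Q XOR P)) OR ((S XNOR (Q XOR P)) XOR S)
g5 = g3 OR g4 = ((S XNOR (Q XOR P)) XOR S) OR ((S XNOR (Q XOR P)) OR ((S XNOR (Q XOR P)) XOR S))
g6 = g1 XNOR g5 = (Q XOR P) XNOR (((S XNOR (Q XOR P)) XOR S) OR ((S XNOR (Q XOR P)) OR ((S XNOR (Q XOR P)) XOR S)))
g7 = g6 XOR g5 = ((Q XOR P) XNOR (((S XNOR (Q XOR P)) XOR S) OR ((S XNOR (Q XOR P)) OR ((S XNOR (Q XOR P)) XOR S)))) XOR (((S XNOR (Q XOR P)) XOR S) OR ((S XNOR (Q XOR P)) OR ((S XNOR (Q XOR P)) XOR S)))
At P=0, Q=1, R=0, S=0: circuit gives 0, formula gives 0.
At P=0, Q=0, R=0, S=0: circuit gives 1, formula gives 1.
Agrees on all 16 inputs.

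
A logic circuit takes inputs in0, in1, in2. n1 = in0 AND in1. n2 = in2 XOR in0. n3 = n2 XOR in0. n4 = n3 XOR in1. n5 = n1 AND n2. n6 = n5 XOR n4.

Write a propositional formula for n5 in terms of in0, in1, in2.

n1 = in0 AND in1
n2 = in2 XOR in0
n5 = n1 AND n2 = (in0 AND in1) AND (in2 XOR in0)

(in0 AND in1) AND (in2 XOR in0)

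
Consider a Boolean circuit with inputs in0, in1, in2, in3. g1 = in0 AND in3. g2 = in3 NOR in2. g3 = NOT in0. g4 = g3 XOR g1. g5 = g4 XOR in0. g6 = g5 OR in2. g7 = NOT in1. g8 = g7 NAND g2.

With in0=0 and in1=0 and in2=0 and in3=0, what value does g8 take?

0

g2 = 0 NOR 0 = 1
g7 = NOT 0 = 1
g8 = 1 NAND 1 = 0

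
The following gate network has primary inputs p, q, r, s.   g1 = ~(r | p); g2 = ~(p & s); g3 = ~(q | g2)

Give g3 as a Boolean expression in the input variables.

~(q | (~(p & s)))

g2 = ~(p & s)
g3 = ~(q | g2) = ~(q | (~(p & s)))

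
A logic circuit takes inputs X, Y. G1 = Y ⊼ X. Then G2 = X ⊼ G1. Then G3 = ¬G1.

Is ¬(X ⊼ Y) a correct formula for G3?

Yes

G1 = Y ⊼ X
G3 = ¬G1 = ¬(Y ⊼ X)
At X=0, Y=0: circuit gives 0, formula gives 0.
At X=1, Y=1: circuit gives 1, formula gives 1.
Agrees on all 4 inputs.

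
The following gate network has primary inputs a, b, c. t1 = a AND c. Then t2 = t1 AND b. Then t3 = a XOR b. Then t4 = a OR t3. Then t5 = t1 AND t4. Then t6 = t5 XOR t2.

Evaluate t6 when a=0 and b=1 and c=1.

t1 = 0 AND 1 = 0
t2 = 0 AND 1 = 0
t3 = 0 XOR 1 = 1
t4 = 0 OR 1 = 1
t5 = 0 AND 1 = 0
t6 = 0 XOR 0 = 0

0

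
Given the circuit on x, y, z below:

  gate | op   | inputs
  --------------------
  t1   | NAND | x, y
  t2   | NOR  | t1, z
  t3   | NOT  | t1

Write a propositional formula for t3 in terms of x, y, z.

t1 = x NAND y
t3 = NOT t1 = NOT (x NAND y)

NOT (x NAND y)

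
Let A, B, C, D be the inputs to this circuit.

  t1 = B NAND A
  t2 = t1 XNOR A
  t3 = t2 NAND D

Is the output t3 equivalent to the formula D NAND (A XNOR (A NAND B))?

t1 = B NAND A
t2 = t1 XNOR A = (B NAND A) XNOR A
t3 = t2 NAND D = ((B NAND A) XNOR A) NAND D
At A=1, B=0, C=0, D=1: circuit gives 0, formula gives 0.
At A=0, B=0, C=0, D=0: circuit gives 1, formula gives 1.
Agrees on all 16 inputs.

Yes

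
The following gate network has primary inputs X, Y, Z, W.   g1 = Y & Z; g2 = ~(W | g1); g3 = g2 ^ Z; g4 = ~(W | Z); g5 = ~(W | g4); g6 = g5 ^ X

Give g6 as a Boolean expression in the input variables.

(~(W | (~(W | Z)))) ^ X

g4 = ~(W | Z)
g5 = ~(W | g4) = ~(W | (~(W | Z)))
g6 = g5 ^ X = (~(W | (~(W | Z)))) ^ X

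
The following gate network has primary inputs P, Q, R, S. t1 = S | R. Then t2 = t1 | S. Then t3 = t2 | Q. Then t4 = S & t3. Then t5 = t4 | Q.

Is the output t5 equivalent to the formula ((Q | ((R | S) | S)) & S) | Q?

Yes

t1 = S | R
t2 = t1 | S = (S | R) | S
t3 = t2 | Q = ((S | R) | S) | Q
t4 = S & t3 = S & (((S | R) | S) | Q)
t5 = t4 | Q = (S & (((S | R) | S) | Q)) | Q
At P=0, Q=0, R=0, S=0: circuit gives 0, formula gives 0.
At P=0, Q=0, R=0, S=1: circuit gives 1, formula gives 1.
Agrees on all 16 inputs.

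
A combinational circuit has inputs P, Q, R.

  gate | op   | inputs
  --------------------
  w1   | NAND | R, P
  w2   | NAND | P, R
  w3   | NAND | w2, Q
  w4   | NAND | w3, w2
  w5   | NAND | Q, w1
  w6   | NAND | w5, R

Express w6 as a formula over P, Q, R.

(Q NAND (R NAND P)) NAND R

w1 = R NAND P
w5 = Q NAND w1 = Q NAND (R NAND P)
w6 = w5 NAND R = (Q NAND (R NAND P)) NAND R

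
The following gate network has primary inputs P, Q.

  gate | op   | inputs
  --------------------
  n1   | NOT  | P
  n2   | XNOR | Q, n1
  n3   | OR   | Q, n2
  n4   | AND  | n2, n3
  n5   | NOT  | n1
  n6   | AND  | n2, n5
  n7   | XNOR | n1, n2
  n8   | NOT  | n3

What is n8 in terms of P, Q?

NOT (Q OR (Q XNOR NOT P))

n1 = NOT P
n2 = Q XNOR n1 = Q XNOR NOT P
n3 = Q OR n2 = Q OR (Q XNOR NOT P)
n8 = NOT n3 = NOT (Q OR (Q XNOR NOT P))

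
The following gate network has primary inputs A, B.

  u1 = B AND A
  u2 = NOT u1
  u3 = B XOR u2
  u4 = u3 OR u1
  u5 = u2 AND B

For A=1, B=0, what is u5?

0

u1 = 0 AND 1 = 0
u2 = NOT 0 = 1
u5 = 1 AND 0 = 0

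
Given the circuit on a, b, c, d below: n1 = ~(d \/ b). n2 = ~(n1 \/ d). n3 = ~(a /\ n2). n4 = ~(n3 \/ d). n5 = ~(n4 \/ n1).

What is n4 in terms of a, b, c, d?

~((~(a /\ (~((~(d \/ b)) \/ d)))) \/ d)

n1 = ~(d \/ b)
n2 = ~(n1 \/ d) = ~((~(d \/ b)) \/ d)
n3 = ~(a /\ n2) = ~(a /\ (~((~(d \/ b)) \/ d)))
n4 = ~(n3 \/ d) = ~((~(a /\ (~((~(d \/ b)) \/ d)))) \/ d)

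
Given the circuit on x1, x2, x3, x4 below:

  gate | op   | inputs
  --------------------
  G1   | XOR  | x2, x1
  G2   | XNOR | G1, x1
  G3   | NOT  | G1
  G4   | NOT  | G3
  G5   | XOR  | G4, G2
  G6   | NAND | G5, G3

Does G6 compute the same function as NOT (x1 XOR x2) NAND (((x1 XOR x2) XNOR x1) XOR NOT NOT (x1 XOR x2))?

Yes

G1 = x2 XOR x1
G2 = G1 XNOR x1 = (x2 XOR x1) XNOR x1
G3 = NOT G1 = NOT (x2 XOR x1)
G4 = NOT G3 = NOT NOT (x2 XOR x1)
G5 = G4 XOR G2 = NOT NOT (x2 XOR x1) XOR ((x2 XOR x1) XNOR x1)
G6 = G5 NAND G3 = (NOT NOT (x2 XOR x1) XOR ((x2 XOR x1) XNOR x1)) NAND NOT (x2 XOR x1)
At x1=0, x2=0, x3=0, x4=0: circuit gives 0, formula gives 0.
At x1=0, x2=1, x3=0, x4=0: circuit gives 1, formula gives 1.
Agrees on all 16 inputs.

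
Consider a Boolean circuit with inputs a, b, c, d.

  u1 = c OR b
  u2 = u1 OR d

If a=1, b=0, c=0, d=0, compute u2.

u1 = 0 OR 0 = 0
u2 = 0 OR 0 = 0

0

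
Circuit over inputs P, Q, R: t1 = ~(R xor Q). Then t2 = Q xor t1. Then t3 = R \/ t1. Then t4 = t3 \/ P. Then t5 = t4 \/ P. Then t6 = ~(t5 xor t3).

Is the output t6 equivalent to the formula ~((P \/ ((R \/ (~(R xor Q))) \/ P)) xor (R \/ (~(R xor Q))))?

t1 = ~(R xor Q)
t3 = R \/ t1 = R \/ (~(R xor Q))
t4 = t3 \/ P = (R \/ (~(R xor Q))) \/ P
t5 = t4 \/ P = ((R \/ (~(R xor Q))) \/ P) \/ P
t6 = ~(t5 xor t3) = ~((((R \/ (~(R xor Q))) \/ P) \/ P) xor (R \/ (~(R xor Q))))
At P=1, Q=1, R=0: circuit gives 0, formula gives 0.
At P=0, Q=0, R=0: circuit gives 1, formula gives 1.
Agrees on all 8 inputs.

Yes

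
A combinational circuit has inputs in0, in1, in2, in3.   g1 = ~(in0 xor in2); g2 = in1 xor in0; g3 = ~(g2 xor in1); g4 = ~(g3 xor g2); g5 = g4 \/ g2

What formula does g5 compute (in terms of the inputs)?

(~((~((in1 xor in0) xor in1)) xor (in1 xor in0))) \/ (in1 xor in0)

g2 = in1 xor in0
g3 = ~(g2 xor in1) = ~((in1 xor in0) xor in1)
g4 = ~(g3 xor g2) = ~((~((in1 xor in0) xor in1)) xor (in1 xor in0))
g5 = g4 \/ g2 = (~((~((in1 xor in0) xor in1)) xor (in1 xor in0))) \/ (in1 xor in0)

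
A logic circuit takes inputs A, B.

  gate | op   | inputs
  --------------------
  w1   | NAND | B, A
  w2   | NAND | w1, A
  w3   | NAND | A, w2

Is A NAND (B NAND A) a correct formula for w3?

w1 = B NAND A
w2 = w1 NAND A = (B NAND A) NAND A
w3 = A NAND w2 = A NAND ((B NAND A) NAND A)
At A=1, B=0: circuit gives 1, formula gives 0.

No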